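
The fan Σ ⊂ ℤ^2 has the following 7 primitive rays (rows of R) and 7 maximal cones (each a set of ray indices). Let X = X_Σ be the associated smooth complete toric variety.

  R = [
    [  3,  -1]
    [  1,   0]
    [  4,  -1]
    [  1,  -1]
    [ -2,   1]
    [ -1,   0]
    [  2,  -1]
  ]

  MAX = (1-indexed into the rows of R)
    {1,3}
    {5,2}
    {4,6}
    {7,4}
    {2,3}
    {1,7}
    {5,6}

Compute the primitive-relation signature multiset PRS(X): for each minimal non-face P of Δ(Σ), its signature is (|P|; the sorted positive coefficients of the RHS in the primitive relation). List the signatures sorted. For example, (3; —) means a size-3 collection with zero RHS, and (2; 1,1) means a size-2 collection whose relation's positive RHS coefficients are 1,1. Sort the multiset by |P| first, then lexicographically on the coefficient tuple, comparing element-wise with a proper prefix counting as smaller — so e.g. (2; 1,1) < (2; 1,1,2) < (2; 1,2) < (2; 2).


|primitive collections| = 14. Relations:

  • {2,6}:  v_{2} + v_{6} = 0 — sig = (2; —)
  • {5,7}:  v_{5} + v_{7} = 0 — sig = (2; —)
  • {1,2}:  v_{1} + v_{2} = v_{3} — sig = (2; 1)
  • {1,5}:  v_{1} + v_{5} = v_{2} — sig = (2; 1)
  • {1,6}:  v_{1} + v_{6} = v_{7} — sig = (2; 1)
  • {2,4}:  v_{2} + v_{4} = v_{7} — sig = (2; 1)
  • {2,7}:  v_{2} + v_{7} = v_{1} — sig = (2; 1)
  • {3,6}:  v_{3} + v_{6} = v_{1} — sig = (2; 1)
  • {4,5}:  v_{4} + v_{5} = v_{6} — sig = (2; 1)
  • {6,7}:  v_{6} + v_{7} = v_{4} — sig = (2; 1)
  • {3,4}:  v_{3} + v_{4} = v_{1} + v_{7} — sig = (2; 1,1)
  • {1,4}:  v_{1} + v_{4} = 2·v_{7} — sig = (2; 2)
  • {3,5}:  v_{3} + v_{5} = 2·v_{2} — sig = (2; 2)
  • {3,7}:  v_{3} + v_{7} = 2·v_{1} — sig = (2; 2)

Hence PRS(X_Σ) =
[(2; —), (2; —), (2; 1), (2; 1), (2; 1), (2; 1), (2; 1), (2; 1), (2; 1), (2; 1), (2; 1,1), (2; 2), (2; 2), (2; 2)]


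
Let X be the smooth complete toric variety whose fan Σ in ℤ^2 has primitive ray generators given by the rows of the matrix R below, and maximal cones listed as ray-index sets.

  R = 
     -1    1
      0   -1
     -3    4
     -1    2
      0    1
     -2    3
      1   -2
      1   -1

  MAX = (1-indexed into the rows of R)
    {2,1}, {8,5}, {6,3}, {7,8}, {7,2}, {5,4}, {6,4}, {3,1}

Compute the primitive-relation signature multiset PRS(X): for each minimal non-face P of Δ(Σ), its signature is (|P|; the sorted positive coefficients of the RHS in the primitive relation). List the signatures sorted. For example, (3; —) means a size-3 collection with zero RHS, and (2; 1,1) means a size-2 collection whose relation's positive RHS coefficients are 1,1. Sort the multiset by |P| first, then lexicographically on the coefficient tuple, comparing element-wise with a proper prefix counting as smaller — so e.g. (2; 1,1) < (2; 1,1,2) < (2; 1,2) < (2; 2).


Primitive collections (20):

  {1,8}:  v_{1} + v_{8} = 0  ⟹  sig = (2; —)
  {2,5}:  v_{2} + v_{5} = 0  ⟹  sig = (2; —)
  {4,7}:  v_{4} + v_{7} = 0  ⟹  sig = (2; —)
  {1,4}:  v_{1} + v_{4} = v_{6}  ⟹  sig = (2; 1)
  {1,5}:  v_{1} + v_{5} = v_{4}  ⟹  sig = (2; 1)
  {1,6}:  v_{1} + v_{6} = v_{3}  ⟹  sig = (2; 1)
  {1,7}:  v_{1} + v_{7} = v_{2}  ⟹  sig = (2; 1)
  {2,4}:  v_{2} + v_{4} = v_{1}  ⟹  sig = (2; 1)
  {2,8}:  v_{2} + v_{8} = v_{7}  ⟹  sig = (2; 1)
  {3,8}:  v_{3} + v_{8} = v_{6}  ⟹  sig = (2; 1)
  {4,8}:  v_{4} + v_{8} = v_{5}  ⟹  sig = (2; 1)
  {5,7}:  v_{5} + v_{7} = v_{8}  ⟹  sig = (2; 1)
  {6,7}:  v_{6} + v_{7} = v_{1}  ⟹  sig = (2; 1)
  {6,8}:  v_{6} + v_{8} = v_{4}  ⟹  sig = (2; 1)
  {3,5}:  v_{3} + v_{5} = v_{4} + v_{6}  ⟹  sig = (2; 1,1)
  {2,6}:  v_{2} + v_{6} = 2·v_{1}  ⟹  sig = (2; 2)
  {3,4}:  v_{3} + v_{4} = 2·v_{6}  ⟹  sig = (2; 2)
  {3,7}:  v_{3} + v_{7} = 2·v_{1}  ⟹  sig = (2; 2)
  {5,6}:  v_{5} + v_{6} = 2·v_{4}  ⟹  sig = (2; 2)
  {2,3}:  v_{2} + v_{3} = 3·v_{1}  ⟹  sig = (2; 3)

Hence PRS(X_Σ) =
[(2; —), (2; —), (2; —), (2; 1), (2; 1), (2; 1), (2; 1), (2; 1), (2; 1), (2; 1), (2; 1), (2; 1), (2; 1), (2; 1), (2; 1,1), (2; 2), (2; 2), (2; 2), (2; 2), (2; 3)]


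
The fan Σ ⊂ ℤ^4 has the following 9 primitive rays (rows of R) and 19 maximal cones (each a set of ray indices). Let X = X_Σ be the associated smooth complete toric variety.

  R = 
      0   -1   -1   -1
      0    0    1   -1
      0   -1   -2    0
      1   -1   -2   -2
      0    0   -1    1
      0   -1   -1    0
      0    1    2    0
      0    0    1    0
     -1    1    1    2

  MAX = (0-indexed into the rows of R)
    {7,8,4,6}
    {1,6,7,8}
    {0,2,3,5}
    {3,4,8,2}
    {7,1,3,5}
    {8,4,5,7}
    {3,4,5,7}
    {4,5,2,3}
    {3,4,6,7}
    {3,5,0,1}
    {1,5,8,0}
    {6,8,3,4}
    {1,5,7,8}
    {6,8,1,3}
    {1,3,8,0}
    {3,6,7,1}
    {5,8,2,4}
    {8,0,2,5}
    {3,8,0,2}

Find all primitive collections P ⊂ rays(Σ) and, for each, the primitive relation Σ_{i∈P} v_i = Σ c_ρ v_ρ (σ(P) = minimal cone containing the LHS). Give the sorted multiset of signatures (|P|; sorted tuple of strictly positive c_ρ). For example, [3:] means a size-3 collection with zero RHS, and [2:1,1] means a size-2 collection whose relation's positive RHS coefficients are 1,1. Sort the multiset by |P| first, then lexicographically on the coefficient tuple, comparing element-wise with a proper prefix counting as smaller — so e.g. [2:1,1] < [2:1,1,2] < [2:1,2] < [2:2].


Σ has 10 primitive collections:

  • {1,4}:  v_{1} + v_{4} = 0  →  sig = [2:]
  • {2,6}:  v_{2} + v_{6} = 0  →  sig = [2:]
  • {0,4}:  v_{0} + v_{4} = v_{2}  →  sig = [2:1]
  • {0,6}:  v_{0} + v_{6} = v_{1}  →  sig = [2:1]
  • {1,2}:  v_{1} + v_{2} = v_{0}  →  sig = [2:1]
  • {2,7}:  v_{2} + v_{7} = v_{5}  →  sig = [2:1]
  • {5,6}:  v_{5} + v_{6} = v_{7}  →  sig = [2:1]
  • {0,7}:  v_{0} + v_{7} = v_{1} + v_{5}  →  sig = [2:1,1]
  • {3,7,8}:  v_{3} + v_{7} + v_{8} = 0  →  sig = [3:]
  • {3,5,8}:  v_{3} + v_{5} + v_{8} = v_{2}  →  sig = [3:1]

Sorted signature multiset PRS(X):
    |P|=2: 8 collections, coeffs (), (), (1), (1), (1), (1), (1), (1,1)
    |P|=3: 2 collections, coeffs (), (1)


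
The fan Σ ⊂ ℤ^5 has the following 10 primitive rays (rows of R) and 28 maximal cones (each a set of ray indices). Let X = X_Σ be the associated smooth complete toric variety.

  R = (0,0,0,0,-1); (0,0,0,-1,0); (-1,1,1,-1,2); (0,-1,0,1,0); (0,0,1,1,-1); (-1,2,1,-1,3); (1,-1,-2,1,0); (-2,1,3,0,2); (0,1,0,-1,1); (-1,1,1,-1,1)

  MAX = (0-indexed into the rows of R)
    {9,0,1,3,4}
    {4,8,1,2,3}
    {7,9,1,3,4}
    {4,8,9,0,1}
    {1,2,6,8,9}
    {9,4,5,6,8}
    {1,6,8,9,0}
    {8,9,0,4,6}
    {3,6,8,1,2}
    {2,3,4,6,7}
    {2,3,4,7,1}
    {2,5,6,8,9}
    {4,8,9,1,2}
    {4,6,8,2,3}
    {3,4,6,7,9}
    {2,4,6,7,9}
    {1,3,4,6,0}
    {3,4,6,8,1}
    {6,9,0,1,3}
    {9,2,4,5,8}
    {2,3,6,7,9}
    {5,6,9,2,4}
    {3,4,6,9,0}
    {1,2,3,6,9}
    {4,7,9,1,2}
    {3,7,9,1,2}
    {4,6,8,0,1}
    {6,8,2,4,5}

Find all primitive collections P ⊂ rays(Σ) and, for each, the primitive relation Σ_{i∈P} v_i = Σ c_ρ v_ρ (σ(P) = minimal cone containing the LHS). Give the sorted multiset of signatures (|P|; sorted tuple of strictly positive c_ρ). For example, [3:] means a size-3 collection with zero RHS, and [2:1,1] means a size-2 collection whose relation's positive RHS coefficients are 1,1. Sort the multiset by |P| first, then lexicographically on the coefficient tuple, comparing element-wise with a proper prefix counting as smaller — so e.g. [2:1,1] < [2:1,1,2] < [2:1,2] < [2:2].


14 collections generate NE(X_Σ); each relation:

  P = {0,2}:  v_{0} + v_{2} = v_{9}  so sig = [2:1]
  P = {1,5}:  v_{1} + v_{5} = v_{2} + v_{8}  so sig = [2:1,1]
  P = {0,5}:  v_{0} + v_{5} = v_{4} + v_{6} + v_{8} + 2·v_{9}  so sig = [2:1,1,1,2]
  P = {0,7}:  v_{0} + v_{7} = v_{3} + v_{4} + 2·v_{9}  so sig = [2:1,1,2]
  P = {3,5}:  v_{3} + v_{5} = 2·v_{2} + v_{4} + v_{6}  so sig = [2:1,1,2]
  P = {5,7}:  v_{5} + v_{7} = 3·v_{2} + 2·v_{4} + v_{6} + v_{9}  so sig = [2:1,1,2,3]
  P = {7,8}:  v_{7} + v_{8} = 2·v_{2} + v_{4}  so sig = [2:1,2]
  P = {0,3,8}:  v_{0} + v_{3} + v_{8} = 0  so sig = [3:]
  P = {3,8,9}:  v_{3} + v_{8} + v_{9} = v_{2}  so sig = [3:1]
  P = {1,6,7}:  v_{1} + v_{6} + v_{7} = v_{2} + v_{3}  so sig = [3:1,1]
  P = {1,4,6,9}:  v_{1} + v_{4} + v_{6} + v_{9} = 0  so sig = [4:]
  P = {2,3,4,9}:  v_{2} + v_{3} + v_{4} + v_{9} = v_{7}  so sig = [4:1]
  P = {1,2,4,6}:  v_{1} + v_{2} + v_{4} + v_{6} = v_{3} + v_{8}  so sig = [4:1,1]
  P = {2,4,6,8,9}:  v_{2} + v_{4} + v_{6} + v_{8} + v_{9} = v_{5}  so sig = [5:1]

Sorted signature multiset PRS(X):
[[2:1], [2:1,1], [2:1,1,1,2], [2:1,1,2], [2:1,1,2], [2:1,1,2,3], [2:1,2], [3:], [3:1], [3:1,1], [4:], [4:1], [4:1,1], [5:1]]


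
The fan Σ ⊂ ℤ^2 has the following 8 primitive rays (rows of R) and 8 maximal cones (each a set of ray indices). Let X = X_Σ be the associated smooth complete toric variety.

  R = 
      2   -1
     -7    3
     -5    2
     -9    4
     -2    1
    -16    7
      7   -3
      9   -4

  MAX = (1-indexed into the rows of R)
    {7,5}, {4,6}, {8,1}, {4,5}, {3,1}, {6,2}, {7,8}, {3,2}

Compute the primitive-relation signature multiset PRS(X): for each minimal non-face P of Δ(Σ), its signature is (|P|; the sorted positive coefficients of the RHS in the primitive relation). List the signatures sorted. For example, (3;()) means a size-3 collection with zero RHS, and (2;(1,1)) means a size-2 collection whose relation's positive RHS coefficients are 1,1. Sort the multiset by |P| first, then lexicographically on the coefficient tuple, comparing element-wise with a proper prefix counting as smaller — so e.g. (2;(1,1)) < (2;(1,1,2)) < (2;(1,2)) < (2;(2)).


|primitive collections| = 20. Relations:

  P = {1,5}:  v_{1} + v_{5} = 0 ; sig = (2;())
  P = {2,7}:  v_{2} + v_{7} = 0 ; sig = (2;())
  P = {4,8}:  v_{4} + v_{8} = 0 ; sig = (2;())
  P = {1,2}:  v_{1} + v_{2} = v_{3} ; sig = (2;(1))
  P = {1,4}:  v_{1} + v_{4} = v_{2} ; sig = (2;(1))
  P = {1,7}:  v_{1} + v_{7} = v_{8} ; sig = (2;(1))
  P = {2,4}:  v_{2} + v_{4} = v_{6} ; sig = (2;(1))
  P = {2,5}:  v_{2} + v_{5} = v_{4} ; sig = (2;(1))
  P = {2,8}:  v_{2} + v_{8} = v_{1} ; sig = (2;(1))
  P = {3,5}:  v_{3} + v_{5} = v_{2} ; sig = (2;(1))
  P = {3,7}:  v_{3} + v_{7} = v_{1} ; sig = (2;(1))
  P = {4,7}:  v_{4} + v_{7} = v_{5} ; sig = (2;(1))
  P = {5,8}:  v_{5} + v_{8} = v_{7} ; sig = (2;(1))
  P = {6,7}:  v_{6} + v_{7} = v_{4} ; sig = (2;(1))
  P = {6,8}:  v_{6} + v_{8} = v_{2} ; sig = (2;(1))
  P = {1,6}:  v_{1} + v_{6} = 2·v_{2} ; sig = (2;(2))
  P = {3,4}:  v_{3} + v_{4} = 2·v_{2} ; sig = (2;(2))
  P = {3,8}:  v_{3} + v_{8} = 2·v_{1} ; sig = (2;(2))
  P = {5,6}:  v_{5} + v_{6} = 2·v_{4} ; sig = (2;(2))
  P = {3,6}:  v_{3} + v_{6} = 3·v_{2} ; sig = (2;(3))

Hence PRS(X_Σ) =
[(2;()), (2;()), (2;()), (2;(1)), (2;(1)), (2;(1)), (2;(1)), (2;(1)), (2;(1)), (2;(1)), (2;(1)), (2;(1)), (2;(1)), (2;(1)), (2;(1)), (2;(2)), (2;(2)), (2;(2)), (2;(2)), (2;(3))]


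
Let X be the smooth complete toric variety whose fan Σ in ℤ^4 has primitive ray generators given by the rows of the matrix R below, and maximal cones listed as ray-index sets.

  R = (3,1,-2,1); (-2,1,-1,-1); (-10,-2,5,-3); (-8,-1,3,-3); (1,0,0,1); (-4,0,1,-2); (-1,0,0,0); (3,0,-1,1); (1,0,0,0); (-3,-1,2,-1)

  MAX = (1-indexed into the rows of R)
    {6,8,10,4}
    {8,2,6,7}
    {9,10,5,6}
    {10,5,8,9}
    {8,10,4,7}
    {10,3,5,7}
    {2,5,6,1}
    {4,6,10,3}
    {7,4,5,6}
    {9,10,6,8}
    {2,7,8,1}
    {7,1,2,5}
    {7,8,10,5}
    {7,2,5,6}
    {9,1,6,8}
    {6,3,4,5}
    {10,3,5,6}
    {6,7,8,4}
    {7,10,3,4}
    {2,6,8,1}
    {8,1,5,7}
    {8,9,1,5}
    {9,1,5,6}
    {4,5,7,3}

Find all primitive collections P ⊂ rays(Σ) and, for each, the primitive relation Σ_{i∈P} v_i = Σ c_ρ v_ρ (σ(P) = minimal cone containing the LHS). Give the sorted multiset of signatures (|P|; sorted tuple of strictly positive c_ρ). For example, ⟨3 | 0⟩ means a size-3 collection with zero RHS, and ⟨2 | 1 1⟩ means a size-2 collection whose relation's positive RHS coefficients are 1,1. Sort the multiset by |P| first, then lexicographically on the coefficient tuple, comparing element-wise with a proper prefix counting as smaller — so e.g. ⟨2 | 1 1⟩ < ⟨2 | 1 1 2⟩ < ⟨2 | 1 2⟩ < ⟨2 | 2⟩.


Primitive collections (18):

  P={1,10}:  v_{1} + v_{10} = 0  so sig = ⟨2 | 0⟩
  P={7,9}:  v_{7} + v_{9} = 0  so sig = ⟨2 | 0⟩
  P={1,3}:  v_{1} + v_{3} = v_{4} + v_{5}  so sig = ⟨2 | 1 1⟩
  P={1,4}:  v_{1} + v_{4} = v_{6} + v_{7}  so sig = ⟨2 | 1 1⟩
  P={2,9}:  v_{2} + v_{9} = v_{1} + v_{6}  so sig = ⟨2 | 1 1⟩
  P={2,10}:  v_{2} + v_{10} = v_{6} + v_{7}  so sig = ⟨2 | 1 1⟩
  P={4,9}:  v_{4} + v_{9} = v_{6} + v_{10}  so sig = ⟨2 | 1 1⟩
  P={2,3}:  v_{2} + v_{3} = v_{4} + v_{5} + v_{6} + v_{7}  so sig = ⟨2 | 1 1 1 1⟩
  P={3,9}:  v_{3} + v_{9} = v_{5} + v_{6} + 2·v_{10}  so sig = ⟨2 | 1 1 2⟩
  P={3,8}:  v_{3} + v_{8} = v_{7} + 2·v_{10}  so sig = ⟨2 | 1 2⟩
  P={2,4}:  v_{2} + v_{4} = 2·v_{6} + 2·v_{7}  so sig = ⟨2 | 2 2⟩
  P={5,6,8}:  v_{5} + v_{6} + v_{8} = 0  so sig = ⟨3 | 0⟩
  P={1,6,7}:  v_{1} + v_{6} + v_{7} = v_{2}  so sig = ⟨3 | 1⟩
  P={4,5,10}:  v_{4} + v_{5} + v_{10} = v_{3}  so sig = ⟨3 | 1⟩
  P={6,7,10}:  v_{6} + v_{7} + v_{10} = v_{4}  so sig = ⟨3 | 1⟩
  P={2,5,8}:  v_{2} + v_{5} + v_{8} = v_{1} + v_{7}  so sig = ⟨3 | 1 1⟩
  P={4,5,8}:  v_{4} + v_{5} + v_{8} = v_{7} + v_{10}  so sig = ⟨3 | 1 1⟩
  P={3,6,7}:  v_{3} + v_{6} + v_{7} = 2·v_{4} + v_{5}  so sig = ⟨3 | 1 2⟩

so the primitive-relation signature multiset is
    |P|=2: 11 collections, coeffs (), (), (1,1), (1,1), (1,1), (1,1), (1,1), (1,1,1,1), (1,1,2), (1,2), (2,2)
    |P|=3: 7 collections, coeffs (), (1), (1), (1), (1,1), (1,1), (1,2)


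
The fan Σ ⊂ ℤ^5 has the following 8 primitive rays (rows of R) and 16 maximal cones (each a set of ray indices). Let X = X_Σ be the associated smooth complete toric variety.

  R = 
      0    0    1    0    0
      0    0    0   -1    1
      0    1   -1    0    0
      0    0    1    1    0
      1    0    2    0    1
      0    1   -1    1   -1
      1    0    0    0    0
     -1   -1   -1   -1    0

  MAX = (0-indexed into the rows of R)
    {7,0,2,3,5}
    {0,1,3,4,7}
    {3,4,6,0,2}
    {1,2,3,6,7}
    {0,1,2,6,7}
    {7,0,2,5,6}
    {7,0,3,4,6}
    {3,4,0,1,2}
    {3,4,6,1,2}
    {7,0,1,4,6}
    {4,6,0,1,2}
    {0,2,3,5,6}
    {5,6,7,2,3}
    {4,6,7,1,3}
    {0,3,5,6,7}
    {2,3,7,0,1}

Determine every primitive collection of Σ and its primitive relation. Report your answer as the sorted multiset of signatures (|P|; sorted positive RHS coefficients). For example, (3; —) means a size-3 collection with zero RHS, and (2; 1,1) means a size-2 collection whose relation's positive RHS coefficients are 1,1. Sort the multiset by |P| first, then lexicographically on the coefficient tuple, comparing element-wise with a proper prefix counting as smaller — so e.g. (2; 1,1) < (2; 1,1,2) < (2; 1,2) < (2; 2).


Σ has 5 primitive collections:

  P = {1,5}:  v_{1} + v_{5} = v_{2} ; sig = (2; 1)
  P = {4,5}:  v_{4} + v_{5} = v_{0} + v_{2} + v_{3} + v_{6} ; sig = (2; 1,1,1,1)
  P = {2,4,7}:  v_{2} + v_{4} + v_{7} = v_{1} ; sig = (3; 1)
  P = {0,1,3,6}:  v_{0} + v_{1} + v_{3} + v_{6} = v_{4} ; sig = (4; 1)
  P = {0,2,3,6,7}:  v_{0} + v_{2} + v_{3} + v_{6} + v_{7} = 0 ; sig = (5; —)

Hence PRS(X_Σ) =
{ (2; 1),  (2; 1,1,1,1),  (3; 1),  (4; 1),  (5; —) }


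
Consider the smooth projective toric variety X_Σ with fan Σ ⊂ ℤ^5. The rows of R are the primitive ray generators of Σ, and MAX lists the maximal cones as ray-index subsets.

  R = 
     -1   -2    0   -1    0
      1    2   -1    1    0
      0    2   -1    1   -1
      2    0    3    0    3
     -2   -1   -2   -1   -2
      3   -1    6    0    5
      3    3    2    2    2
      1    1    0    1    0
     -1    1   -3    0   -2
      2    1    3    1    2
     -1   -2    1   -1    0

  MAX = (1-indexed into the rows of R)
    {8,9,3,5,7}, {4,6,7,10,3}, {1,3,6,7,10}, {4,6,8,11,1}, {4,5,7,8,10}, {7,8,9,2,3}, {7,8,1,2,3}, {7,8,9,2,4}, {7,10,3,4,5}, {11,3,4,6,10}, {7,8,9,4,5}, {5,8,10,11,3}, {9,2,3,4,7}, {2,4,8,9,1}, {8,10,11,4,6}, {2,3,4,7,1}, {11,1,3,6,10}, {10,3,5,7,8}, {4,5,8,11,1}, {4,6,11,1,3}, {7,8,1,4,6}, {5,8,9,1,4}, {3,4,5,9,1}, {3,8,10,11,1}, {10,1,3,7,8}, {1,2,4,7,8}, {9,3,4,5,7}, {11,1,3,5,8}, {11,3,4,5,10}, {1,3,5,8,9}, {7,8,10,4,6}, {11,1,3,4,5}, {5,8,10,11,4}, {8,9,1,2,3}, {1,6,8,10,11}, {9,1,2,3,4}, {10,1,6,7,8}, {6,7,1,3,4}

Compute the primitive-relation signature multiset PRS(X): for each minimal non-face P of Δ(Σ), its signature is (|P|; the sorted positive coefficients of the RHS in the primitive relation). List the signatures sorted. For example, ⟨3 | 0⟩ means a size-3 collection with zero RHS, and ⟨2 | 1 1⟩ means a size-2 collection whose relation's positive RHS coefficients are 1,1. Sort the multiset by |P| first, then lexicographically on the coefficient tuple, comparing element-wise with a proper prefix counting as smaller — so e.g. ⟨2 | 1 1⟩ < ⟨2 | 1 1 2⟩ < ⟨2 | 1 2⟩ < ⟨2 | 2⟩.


15 collections generate NE(X_Σ); each relation:

  P={2,11}:  v_{2} + v_{11} = 0  ⇒ sig = ⟨2 | 0⟩
  P={2,5}:  v_{2} + v_{5} = v_{9}  ⇒ sig = ⟨2 | 1⟩
  P={2,10}:  v_{2} + v_{10} = v_{7}  ⇒ sig = ⟨2 | 1⟩
  P={6,9}:  v_{6} + v_{9} = v_{4}  ⇒ sig = ⟨2 | 1⟩
  P={7,11}:  v_{7} + v_{11} = v_{10}  ⇒ sig = ⟨2 | 1⟩
  P={9,11}:  v_{9} + v_{11} = v_{5}  ⇒ sig = ⟨2 | 1⟩
  P={5,6}:  v_{5} + v_{6} = v_{4} + v_{11}  ⇒ sig = ⟨2 | 1 1⟩
  P={9,10}:  v_{9} + v_{10} = v_{5} + v_{7}  ⇒ sig = ⟨2 | 1 1⟩
  P={2,6}:  v_{2} + v_{6} = v_{1} + v_{4} + v_{7}  ⇒ sig = ⟨2 | 1 1 1⟩
  P={1,5,7}:  v_{1} + v_{5} + v_{7} = 0  ⇒ sig = ⟨3 | 0⟩
  P={1,4,10}:  v_{1} + v_{4} + v_{10} = v_{6}  ⇒ sig = ⟨3 | 1⟩
  P={1,5,10}:  v_{1} + v_{5} + v_{10} = v_{11}  ⇒ sig = ⟨3 | 1⟩
  P={1,7,9}:  v_{1} + v_{7} + v_{9} = v_{2}  ⇒ sig = ⟨3 | 1⟩
  P={3,4,8}:  v_{3} + v_{4} + v_{8} = v_{7}  ⇒ sig = ⟨3 | 1⟩
  P={3,6,8}:  v_{3} + v_{6} + v_{8} = v_{1} + v_{7} + v_{10}  ⇒ sig = ⟨3 | 1 1 1⟩

Signatures (|P|; sorted positive RHS coefficients), sorted:
    ⟨2 | 0⟩
    ⟨2 | 1⟩
    ⟨2 | 1⟩
    ⟨2 | 1⟩
    ⟨2 | 1⟩
    ⟨2 | 1⟩
    ⟨2 | 1 1⟩
    ⟨2 | 1 1⟩
    ⟨2 | 1 1 1⟩
    ⟨3 | 0⟩
    ⟨3 | 1⟩
    ⟨3 | 1⟩
    ⟨3 | 1⟩
    ⟨3 | 1⟩
    ⟨3 | 1 1 1⟩


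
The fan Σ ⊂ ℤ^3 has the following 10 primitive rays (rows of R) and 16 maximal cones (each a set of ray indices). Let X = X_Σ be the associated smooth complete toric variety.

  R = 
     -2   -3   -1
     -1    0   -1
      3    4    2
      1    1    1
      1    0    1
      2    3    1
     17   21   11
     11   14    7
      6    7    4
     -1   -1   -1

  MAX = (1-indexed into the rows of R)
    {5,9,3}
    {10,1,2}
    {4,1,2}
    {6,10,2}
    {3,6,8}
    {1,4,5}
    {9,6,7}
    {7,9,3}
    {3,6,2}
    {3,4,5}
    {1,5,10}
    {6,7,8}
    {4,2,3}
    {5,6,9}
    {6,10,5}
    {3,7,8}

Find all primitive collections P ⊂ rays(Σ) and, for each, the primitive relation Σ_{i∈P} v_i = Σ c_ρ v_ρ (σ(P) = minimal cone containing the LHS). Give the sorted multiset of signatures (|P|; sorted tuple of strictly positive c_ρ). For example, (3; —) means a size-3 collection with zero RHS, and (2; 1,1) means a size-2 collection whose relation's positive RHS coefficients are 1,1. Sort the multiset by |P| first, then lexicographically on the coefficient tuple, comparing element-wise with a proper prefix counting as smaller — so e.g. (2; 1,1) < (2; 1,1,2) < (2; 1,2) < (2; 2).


Δ(Σ) — 10 vertices, 24 min non-faces:

  • {1,6}:  v_{1} + v_{6} = 0  so sig = (2; —)
  • {2,5}:  v_{2} + v_{5} = 0  so sig = (2; —)
  • {4,10}:  v_{4} + v_{10} = 0  so sig = (2; —)
  • {1,3}:  v_{1} + v_{3} = v_{4}  so sig = (2; 1)
  • {3,10}:  v_{3} + v_{10} = v_{6}  so sig = (2; 1)
  • {4,6}:  v_{4} + v_{6} = v_{3}  so sig = (2; 1)
  • {8,9}:  v_{8} + v_{9} = v_{7}  so sig = (2; 1)
  • {1,8}:  v_{1} + v_{8} = v_{3} + v_{9}  so sig = (2; 1,1)
  • {1,9}:  v_{1} + v_{9} = v_{3} + v_{5}  so sig = (2; 1,1)
  • {2,9}:  v_{2} + v_{9} = v_{3} + v_{6}  so sig = (2; 1,1)
  • {2,7}:  v_{2} + v_{7} = v_{3} + v_{6} + v_{8}  so sig = (2; 1,1,1)
  • {1,7}:  v_{1} + v_{7} = v_{3} + 2·v_{9}  so sig = (2; 1,2)
  • {4,8}:  v_{4} + v_{8} = 2·v_{3} + v_{9}  so sig = (2; 1,2)
  • {4,9}:  v_{4} + v_{9} = 2·v_{3} + v_{5}  so sig = (2; 1,2)
  • {8,10}:  v_{8} + v_{10} = 2·v_{6} + v_{9}  so sig = (2; 1,2)
  • {9,10}:  v_{9} + v_{10} = v_{5} + 2·v_{6}  so sig = (2; 1,2)
  • {5,8}:  v_{5} + v_{8} = 2·v_{9}  so sig = (2; 2)
  • {2,8}:  v_{2} + v_{8} = 2·v_{3} + 2·v_{6}  so sig = (2; 2,2)
  • {4,7}:  v_{4} + v_{7} = 2·v_{3} + 2·v_{9}  so sig = (2; 2,2)
  • {7,10}:  v_{7} + v_{10} = 2·v_{6} + 2·v_{9}  so sig = (2; 2,2)
  • {5,7}:  v_{5} + v_{7} = 3·v_{9}  so sig = (2; 3)
  • {3,5,6}:  v_{3} + v_{5} + v_{6} = v_{9}  so sig = (3; 1)
  • {3,6,9}:  v_{3} + v_{6} + v_{9} = v_{8}  so sig = (3; 1)
  • {3,6,7}:  v_{3} + v_{6} + v_{7} = 2·v_{8}  so sig = (3; 2)

Hence PRS(X_Σ) =
[(2; —), (2; —), (2; —), (2; 1), (2; 1), (2; 1), (2; 1), (2; 1,1), (2; 1,1), (2; 1,1), (2; 1,1,1), (2; 1,2), (2; 1,2), (2; 1,2), (2; 1,2), (2; 1,2), (2; 2), (2; 2,2), (2; 2,2), (2; 2,2), (2; 3), (3; 1), (3; 1), (3; 2)]


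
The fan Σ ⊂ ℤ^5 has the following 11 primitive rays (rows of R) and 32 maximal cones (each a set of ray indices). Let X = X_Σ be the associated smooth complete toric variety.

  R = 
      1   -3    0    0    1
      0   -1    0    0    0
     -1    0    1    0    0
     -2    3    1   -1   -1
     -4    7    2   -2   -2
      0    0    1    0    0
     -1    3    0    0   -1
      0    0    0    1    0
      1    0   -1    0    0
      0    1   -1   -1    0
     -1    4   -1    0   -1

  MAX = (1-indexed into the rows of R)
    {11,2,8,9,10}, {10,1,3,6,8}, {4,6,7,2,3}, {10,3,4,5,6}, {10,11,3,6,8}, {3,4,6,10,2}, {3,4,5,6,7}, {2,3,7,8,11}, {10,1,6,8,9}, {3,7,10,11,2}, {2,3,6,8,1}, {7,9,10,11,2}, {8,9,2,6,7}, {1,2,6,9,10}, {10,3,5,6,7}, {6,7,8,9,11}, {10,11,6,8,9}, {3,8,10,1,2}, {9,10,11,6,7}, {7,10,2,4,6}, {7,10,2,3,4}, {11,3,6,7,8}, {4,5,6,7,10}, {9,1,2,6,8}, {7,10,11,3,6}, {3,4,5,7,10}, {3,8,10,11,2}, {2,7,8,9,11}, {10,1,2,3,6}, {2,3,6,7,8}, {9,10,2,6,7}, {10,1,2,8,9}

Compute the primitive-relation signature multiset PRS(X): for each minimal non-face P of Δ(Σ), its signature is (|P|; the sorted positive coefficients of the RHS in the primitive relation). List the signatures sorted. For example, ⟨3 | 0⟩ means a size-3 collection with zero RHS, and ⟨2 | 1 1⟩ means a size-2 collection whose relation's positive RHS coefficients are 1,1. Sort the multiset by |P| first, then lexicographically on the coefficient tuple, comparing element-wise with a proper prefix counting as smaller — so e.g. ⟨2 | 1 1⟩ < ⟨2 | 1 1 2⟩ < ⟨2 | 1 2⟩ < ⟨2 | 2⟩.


|primitive collections| = 17. Relations:

  P = {1,7}:  v_{1} + v_{7} = 0 ; sig = ⟨2 | 0⟩
  P = {3,9}:  v_{3} + v_{9} = 0 ; sig = ⟨2 | 0⟩
  P = {1,11}:  v_{1} + v_{11} = v_{8} + v_{10} ; sig = ⟨2 | 1 1⟩
  P = {4,8}:  v_{4} + v_{8} = v_{3} + v_{7} ; sig = ⟨2 | 1 1⟩
  P = {1,4}:  v_{1} + v_{4} = v_{2} + v_{3} + v_{6} + v_{10} ; sig = ⟨2 | 1 1 1 1⟩
  P = {1,5}:  v_{1} + v_{5} = v_{3} + v_{4} + v_{6} + v_{10} ; sig = ⟨2 | 1 1 1 1⟩
  P = {4,9}:  v_{4} + v_{9} = v_{2} + v_{6} + v_{7} + v_{10} ; sig = ⟨2 | 1 1 1 1⟩
  P = {5,9}:  v_{5} + v_{9} = v_{4} + v_{6} + v_{7} + v_{10} ; sig = ⟨2 | 1 1 1 1⟩
  P = {4,11}:  v_{4} + v_{11} = v_{3} + 2·v_{7} + v_{10} ; sig = ⟨2 | 1 1 2⟩
  P = {5,8}:  v_{5} + v_{8} = 2·v_{3} + v_{6} + 2·v_{7} + v_{10} ; sig = ⟨2 | 1 1 2 2⟩
  P = {5,11}:  v_{5} + v_{11} = 2·v_{3} + v_{6} + 3·v_{7} + 2·v_{10} ; sig = ⟨2 | 1 2 2 3⟩
  P = {2,5}:  v_{2} + v_{5} = 2·v_{4} ; sig = ⟨2 | 2⟩
  P = {2,6,11}:  v_{2} + v_{6} + v_{11} = v_{7} ; sig = ⟨3 | 1⟩
  P = {7,8,10}:  v_{7} + v_{8} + v_{10} = v_{11} ; sig = ⟨3 | 1⟩
  P = {2,6,8,10}:  v_{2} + v_{6} + v_{8} + v_{10} = 0 ; sig = ⟨4 | 0⟩
  P = {2,3,6,7,10}:  v_{2} + v_{3} + v_{6} + v_{7} + v_{10} = v_{4} ; sig = ⟨5 | 1⟩
  P = {3,4,6,7,10}:  v_{3} + v_{4} + v_{6} + v_{7} + v_{10} = v_{5} ; sig = ⟨5 | 1⟩

so the primitive-relation signature multiset is
    ⟨2 | 0⟩
    ⟨2 | 0⟩
    ⟨2 | 1 1⟩
    ⟨2 | 1 1⟩
    ⟨2 | 1 1 1 1⟩
    ⟨2 | 1 1 1 1⟩
    ⟨2 | 1 1 1 1⟩
    ⟨2 | 1 1 1 1⟩
    ⟨2 | 1 1 2⟩
    ⟨2 | 1 1 2 2⟩
    ⟨2 | 1 2 2 3⟩
    ⟨2 | 2⟩
    ⟨3 | 1⟩
    ⟨3 | 1⟩
    ⟨4 | 0⟩
    ⟨5 | 1⟩
    ⟨5 | 1⟩


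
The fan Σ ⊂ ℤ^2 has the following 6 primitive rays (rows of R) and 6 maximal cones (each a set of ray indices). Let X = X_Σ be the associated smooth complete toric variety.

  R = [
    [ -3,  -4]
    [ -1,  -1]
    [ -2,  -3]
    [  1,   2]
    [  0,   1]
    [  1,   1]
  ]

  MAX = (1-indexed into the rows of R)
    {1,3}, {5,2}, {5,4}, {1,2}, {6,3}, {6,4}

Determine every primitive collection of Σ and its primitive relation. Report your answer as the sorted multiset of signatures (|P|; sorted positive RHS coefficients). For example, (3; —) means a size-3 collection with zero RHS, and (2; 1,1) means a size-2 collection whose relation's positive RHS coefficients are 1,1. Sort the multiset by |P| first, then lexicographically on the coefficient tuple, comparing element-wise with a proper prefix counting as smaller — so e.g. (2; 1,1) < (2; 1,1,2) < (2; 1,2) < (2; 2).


|primitive collections| = 9. Relations:

  {2,6}:  v_{2} + v_{6} = 0  ⟹  sig = (2; —)
  {1,6}:  v_{1} + v_{6} = v_{3}  ⟹  sig = (2; 1)
  {2,3}:  v_{2} + v_{3} = v_{1}  ⟹  sig = (2; 1)
  {2,4}:  v_{2} + v_{4} = v_{5}  ⟹  sig = (2; 1)
  {3,4}:  v_{3} + v_{4} = v_{2}  ⟹  sig = (2; 1)
  {5,6}:  v_{5} + v_{6} = v_{4}  ⟹  sig = (2; 1)
  {1,4}:  v_{1} + v_{4} = 2·v_{2}  ⟹  sig = (2; 2)
  {3,5}:  v_{3} + v_{5} = 2·v_{2}  ⟹  sig = (2; 2)
  {1,5}:  v_{1} + v_{5} = 3·v_{2}  ⟹  sig = (2; 3)

Hence PRS(X_Σ) =
    |P|=2: 9 collections, coeffs (), (1), (1), (1), (1), (1), (2), (2), (3)


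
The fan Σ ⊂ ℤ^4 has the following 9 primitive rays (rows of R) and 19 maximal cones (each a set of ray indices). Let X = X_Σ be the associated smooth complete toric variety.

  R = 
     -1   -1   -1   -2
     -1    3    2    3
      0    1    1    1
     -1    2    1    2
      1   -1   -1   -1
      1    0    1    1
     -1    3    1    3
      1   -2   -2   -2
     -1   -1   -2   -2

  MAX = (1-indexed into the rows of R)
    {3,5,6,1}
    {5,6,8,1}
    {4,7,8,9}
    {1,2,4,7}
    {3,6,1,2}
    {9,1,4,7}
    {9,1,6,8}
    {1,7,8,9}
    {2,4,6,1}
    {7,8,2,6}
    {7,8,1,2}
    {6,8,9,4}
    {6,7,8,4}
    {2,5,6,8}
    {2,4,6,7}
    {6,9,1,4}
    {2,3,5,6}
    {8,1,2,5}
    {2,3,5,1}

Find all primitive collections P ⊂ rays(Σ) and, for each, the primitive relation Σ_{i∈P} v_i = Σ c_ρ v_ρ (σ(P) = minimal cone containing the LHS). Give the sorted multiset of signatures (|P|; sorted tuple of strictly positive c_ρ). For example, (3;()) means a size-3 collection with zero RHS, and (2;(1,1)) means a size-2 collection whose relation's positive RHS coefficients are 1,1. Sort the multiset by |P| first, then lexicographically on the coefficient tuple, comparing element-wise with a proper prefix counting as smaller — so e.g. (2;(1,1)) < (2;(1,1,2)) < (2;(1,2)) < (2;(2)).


|primitive collections| = 14. Relations:

  P={3,4}:  v_{3} + v_{4} = v_{2}  ⇒ sig = (2;(1))
  P={3,8}:  v_{3} + v_{8} = v_{5}  ⇒ sig = (2;(1))
  P={2,9}:  v_{2} + v_{9} = v_{1} + v_{7}  ⇒ sig = (2;(1,1))
  P={4,5}:  v_{4} + v_{5} = v_{2} + v_{8}  ⇒ sig = (2;(1,1))
  P={3,9}:  v_{3} + v_{9} = v_{1} + v_{2} + v_{8}  ⇒ sig = (2;(1,1,1))
  P={5,9}:  v_{5} + v_{9} = v_{1} + v_{2} + 2·v_{8}  ⇒ sig = (2;(1,1,2))
  P={3,7}:  v_{3} + v_{7} = 2·v_{2} + v_{8}  ⇒ sig = (2;(1,2))
  P={5,7}:  v_{5} + v_{7} = 2·v_{2} + 2·v_{8}  ⇒ sig = (2;(2,2))
  P={1,4,8}:  v_{1} + v_{4} + v_{8} = v_{9}  ⇒ sig = (3;(1))
  P={1,6,7}:  v_{1} + v_{6} + v_{7} = v_{4}  ⇒ sig = (3;(1))
  P={2,4,8}:  v_{2} + v_{4} + v_{8} = v_{7}  ⇒ sig = (3;(1))
  P={6,7,9}:  v_{6} + v_{7} + v_{9} = 2·v_{4} + v_{8}  ⇒ sig = (3;(1,2))
  P={1,2,6,8}:  v_{1} + v_{2} + v_{6} + v_{8} = 0  ⇒ sig = (4;())
  P={1,2,5,6}:  v_{1} + v_{2} + v_{5} + v_{6} = v_{3}  ⇒ sig = (4;(1))

so the primitive-relation signature multiset is
{ (2;(1)) ×2,  (2;(1,1)) ×2,  (2;(1,1,1)),  (2;(1,1,2)),  (2;(1,2)),  (2;(2,2)),  (3;(1)) ×3,  (3;(1,2)),  (4;()),  (4;(1)) }


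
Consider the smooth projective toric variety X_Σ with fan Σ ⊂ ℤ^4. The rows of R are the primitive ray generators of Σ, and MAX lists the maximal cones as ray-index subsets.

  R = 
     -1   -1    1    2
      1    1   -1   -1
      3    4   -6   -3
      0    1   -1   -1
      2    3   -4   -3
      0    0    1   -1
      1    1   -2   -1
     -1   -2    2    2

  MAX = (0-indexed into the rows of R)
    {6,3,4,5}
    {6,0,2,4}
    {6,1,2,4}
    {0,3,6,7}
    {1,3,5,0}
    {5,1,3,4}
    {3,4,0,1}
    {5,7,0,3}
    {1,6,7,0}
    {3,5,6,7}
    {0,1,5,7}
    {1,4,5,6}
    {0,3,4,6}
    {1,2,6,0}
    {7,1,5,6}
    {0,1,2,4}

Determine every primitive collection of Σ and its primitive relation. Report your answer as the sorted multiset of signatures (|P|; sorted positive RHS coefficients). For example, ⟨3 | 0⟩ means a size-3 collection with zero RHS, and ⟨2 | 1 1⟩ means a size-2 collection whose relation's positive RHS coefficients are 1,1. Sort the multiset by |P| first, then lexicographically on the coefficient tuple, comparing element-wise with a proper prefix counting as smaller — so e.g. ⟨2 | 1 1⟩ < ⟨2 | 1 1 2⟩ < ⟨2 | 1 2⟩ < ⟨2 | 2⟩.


|primitive collections| = 9. Relations:

  {4,7}:  v_{4} + v_{7} = v_{6}  so sig = ⟨2 | 1⟩
  {2,5}:  v_{2} + v_{5} = v_{1} + v_{4}  so sig = ⟨2 | 1 1⟩
  {2,7}:  v_{2} + v_{7} = v_{0} + v_{1} + 2·v_{6}  so sig = ⟨2 | 1 1 2⟩
  {2,3}:  v_{2} + v_{3} = v_{0} + 2·v_{4}  so sig = ⟨2 | 1 2⟩
  {0,5,6}:  v_{0} + v_{5} + v_{6} = 0  so sig = ⟨3 | 0⟩
  {1,3,7}:  v_{1} + v_{3} + v_{7} = 0  so sig = ⟨3 | 0⟩
  {1,3,6}:  v_{1} + v_{3} + v_{6} = v_{4}  so sig = ⟨3 | 1⟩
  {0,4,5}:  v_{0} + v_{4} + v_{5} = v_{1} + v_{3}  so sig = ⟨3 | 1 1⟩
  {0,1,4,6}:  v_{0} + v_{1} + v_{4} + v_{6} = v_{2}  so sig = ⟨4 | 1⟩

Signatures (|P|; sorted positive RHS coefficients), sorted:
    |P|=2: 4 collections, coeffs (1), (1,1), (1,1,2), (1,2)
    |P|=3: 4 collections, coeffs (), (), (1), (1,1)
    |P|=4: 1 collection, coeffs (1)


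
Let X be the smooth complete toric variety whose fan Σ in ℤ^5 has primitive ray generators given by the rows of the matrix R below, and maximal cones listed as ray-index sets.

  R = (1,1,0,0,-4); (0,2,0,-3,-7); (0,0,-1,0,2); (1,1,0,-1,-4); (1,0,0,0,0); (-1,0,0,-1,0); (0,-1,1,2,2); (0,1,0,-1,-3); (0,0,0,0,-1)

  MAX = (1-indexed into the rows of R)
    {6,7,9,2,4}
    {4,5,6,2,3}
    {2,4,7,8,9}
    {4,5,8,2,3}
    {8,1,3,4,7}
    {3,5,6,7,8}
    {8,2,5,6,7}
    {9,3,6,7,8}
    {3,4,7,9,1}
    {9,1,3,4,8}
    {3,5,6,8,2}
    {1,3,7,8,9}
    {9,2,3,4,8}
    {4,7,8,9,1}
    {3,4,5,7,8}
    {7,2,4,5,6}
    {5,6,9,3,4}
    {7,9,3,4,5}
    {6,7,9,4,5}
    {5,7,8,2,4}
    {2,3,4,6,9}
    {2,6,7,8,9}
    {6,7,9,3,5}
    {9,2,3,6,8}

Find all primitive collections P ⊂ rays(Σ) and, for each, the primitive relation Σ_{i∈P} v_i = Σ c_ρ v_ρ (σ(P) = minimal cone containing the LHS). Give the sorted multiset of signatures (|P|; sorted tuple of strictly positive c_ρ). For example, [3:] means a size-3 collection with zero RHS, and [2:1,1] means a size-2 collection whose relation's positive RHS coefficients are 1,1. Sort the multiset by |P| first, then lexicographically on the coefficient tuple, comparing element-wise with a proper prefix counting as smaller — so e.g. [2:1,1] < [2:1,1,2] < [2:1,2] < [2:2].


Σ has 9 primitive collections:

  {1,6}:  v_{1} + v_{6} = v_{8} + v_{9}  so sig = [2:1,1]
  {1,2}:  v_{1} + v_{2} = v_{4} + 2·v_{8} + v_{9}  so sig = [2:1,1,2]
  {1,5}:  v_{1} + v_{5} = v_{3} + 2·v_{4} + v_{7}  so sig = [2:1,1,2]
  {2,3,7}:  v_{2} + v_{3} + v_{7} = v_{8}  so sig = [3:1]
  {4,6,8}:  v_{4} + v_{6} + v_{8} = v_{2}  so sig = [3:1]
  {5,8,9}:  v_{5} + v_{8} + v_{9} = v_{4}  so sig = [3:1]
  {2,5,9}:  v_{2} + v_{5} + v_{9} = 2·v_{4} + v_{6}  so sig = [3:1,2]
  {3,4,6,7}:  v_{3} + v_{4} + v_{6} + v_{7} = 0  so sig = [4:]
  {3,4,7,8,9}:  v_{3} + v_{4} + v_{7} + v_{8} + v_{9} = v_{1}  so sig = [5:1]

Hence PRS(X_Σ) =
{ [2:1,1],  [2:1,1,2] ×2,  [3:1] ×3,  [3:1,2],  [4:],  [5:1] }


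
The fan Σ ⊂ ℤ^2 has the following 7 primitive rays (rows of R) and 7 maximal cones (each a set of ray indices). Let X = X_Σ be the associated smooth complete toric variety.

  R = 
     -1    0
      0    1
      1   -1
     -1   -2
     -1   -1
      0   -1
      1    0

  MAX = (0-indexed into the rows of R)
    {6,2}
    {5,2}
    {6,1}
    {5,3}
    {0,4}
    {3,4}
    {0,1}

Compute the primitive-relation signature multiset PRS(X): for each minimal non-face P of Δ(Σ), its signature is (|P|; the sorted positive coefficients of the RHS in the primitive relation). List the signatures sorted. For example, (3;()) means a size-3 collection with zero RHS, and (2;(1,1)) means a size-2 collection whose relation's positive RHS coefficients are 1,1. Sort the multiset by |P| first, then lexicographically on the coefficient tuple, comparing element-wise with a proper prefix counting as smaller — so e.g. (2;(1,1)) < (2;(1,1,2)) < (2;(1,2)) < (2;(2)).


Δ(Σ) — 7 vertices, 14 min non-faces:

  {0,6}:  v_{0} + v_{6} = 0 — sig = (2;())
  {1,5}:  v_{1} + v_{5} = 0 — sig = (2;())
  {0,2}:  v_{0} + v_{2} = v_{5} — sig = (2;(1))
  {0,5}:  v_{0} + v_{5} = v_{4} — sig = (2;(1))
  {1,2}:  v_{1} + v_{2} = v_{6} — sig = (2;(1))
  {1,3}:  v_{1} + v_{3} = v_{4} — sig = (2;(1))
  {1,4}:  v_{1} + v_{4} = v_{0} — sig = (2;(1))
  {4,5}:  v_{4} + v_{5} = v_{3} — sig = (2;(1))
  {4,6}:  v_{4} + v_{6} = v_{5} — sig = (2;(1))
  {5,6}:  v_{5} + v_{6} = v_{2} — sig = (2;(1))
  {0,3}:  v_{0} + v_{3} = 2·v_{4} — sig = (2;(2))
  {2,4}:  v_{2} + v_{4} = 2·v_{5} — sig = (2;(2))
  {3,6}:  v_{3} + v_{6} = 2·v_{5} — sig = (2;(2))
  {2,3}:  v_{2} + v_{3} = 3·v_{5} — sig = (2;(3))

Sorted signature multiset PRS(X):
{ (2;()) ×2,  (2;(1)) ×8,  (2;(2)) ×3,  (2;(3)) }


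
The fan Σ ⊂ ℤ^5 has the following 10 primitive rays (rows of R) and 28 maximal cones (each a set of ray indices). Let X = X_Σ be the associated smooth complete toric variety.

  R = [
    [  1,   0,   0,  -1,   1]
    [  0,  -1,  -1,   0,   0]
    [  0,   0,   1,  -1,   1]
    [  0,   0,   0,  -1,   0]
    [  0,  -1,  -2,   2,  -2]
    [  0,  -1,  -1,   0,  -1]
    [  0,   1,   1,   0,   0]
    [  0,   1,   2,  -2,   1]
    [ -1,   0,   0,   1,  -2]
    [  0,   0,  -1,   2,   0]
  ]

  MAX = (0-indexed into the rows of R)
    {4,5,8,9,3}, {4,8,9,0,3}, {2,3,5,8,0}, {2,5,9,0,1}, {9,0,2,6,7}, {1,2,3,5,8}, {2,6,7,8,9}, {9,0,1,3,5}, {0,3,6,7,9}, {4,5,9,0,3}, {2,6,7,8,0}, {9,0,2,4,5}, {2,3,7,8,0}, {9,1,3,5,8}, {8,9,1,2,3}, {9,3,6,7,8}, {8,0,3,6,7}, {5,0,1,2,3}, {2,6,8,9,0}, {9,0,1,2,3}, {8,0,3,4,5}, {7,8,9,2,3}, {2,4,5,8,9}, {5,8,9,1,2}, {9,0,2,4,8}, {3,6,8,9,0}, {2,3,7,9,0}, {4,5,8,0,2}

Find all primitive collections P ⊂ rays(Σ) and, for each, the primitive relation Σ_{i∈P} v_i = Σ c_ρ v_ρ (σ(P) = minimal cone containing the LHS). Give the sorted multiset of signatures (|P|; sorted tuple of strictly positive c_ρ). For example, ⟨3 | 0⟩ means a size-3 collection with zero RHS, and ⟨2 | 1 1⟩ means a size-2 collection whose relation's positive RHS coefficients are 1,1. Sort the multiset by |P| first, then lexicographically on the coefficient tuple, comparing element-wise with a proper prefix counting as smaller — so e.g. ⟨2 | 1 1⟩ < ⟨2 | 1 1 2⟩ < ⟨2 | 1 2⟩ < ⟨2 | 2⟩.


Minimal non-faces — 14 found among 10 rays, 28 max cones:

  P={1,6}:  v_{1} + v_{6} = 0  ⟹  sig = ⟨2 | 0⟩
  P={1,7}:  v_{1} + v_{7} = v_{2} + v_{3}  ⟹  sig = ⟨2 | 1 1⟩
  P={4,7}:  v_{4} + v_{7} = v_{0} + v_{8}  ⟹  sig = ⟨2 | 1 1⟩
  P={5,6}:  v_{5} + v_{6} = v_{0} + v_{8}  ⟹  sig = ⟨2 | 1 1⟩
  P={5,7}:  v_{5} + v_{7} = v_{0} + v_{2} + v_{3} + v_{8}  ⟹  sig = ⟨2 | 1 1 1 1⟩
  P={1,4}:  v_{1} + v_{4} = 2·v_{5} + v_{9}  ⟹  sig = ⟨2 | 1 2⟩
  P={4,6}:  v_{4} + v_{6} = 2·v_{0} + 2·v_{8} + v_{9}  ⟹  sig = ⟨2 | 1 2 2⟩
  P={0,1,8}:  v_{0} + v_{1} + v_{8} = v_{5}  ⟹  sig = ⟨3 | 1⟩
  P={2,3,4}:  v_{2} + v_{3} + v_{4} = v_{5}  ⟹  sig = ⟨3 | 1⟩
  P={2,3,6}:  v_{2} + v_{3} + v_{6} = v_{7}  ⟹  sig = ⟨3 | 1⟩
  P={0,5,8,9}:  v_{0} + v_{5} + v_{8} + v_{9} = v_{4}  ⟹  sig = ⟨4 | 1⟩
  P={0,7,8,9}:  v_{0} + v_{7} + v_{8} + v_{9} = v_{6}  ⟹  sig = ⟨4 | 1⟩
  P={2,3,5,9}:  v_{2} + v_{3} + v_{5} + v_{9} = v_{1}  ⟹  sig = ⟨4 | 1⟩
  P={0,2,3,8,9}:  v_{0} + v_{2} + v_{3} + v_{8} + v_{9} = 0  ⟹  sig = ⟨5 | 0⟩

Sorted signature multiset PRS(X):
    |P|=2: 7 collections, coeffs (), (1,1), (1,1), (1,1), (1,1,1,1), (1,2), (1,2,2)
    |P|=3: 3 collections, coeffs (1), (1), (1)
    |P|=4: 3 collections, coeffs (1), (1), (1)
    |P|=5: 1 collection, coeffs ()


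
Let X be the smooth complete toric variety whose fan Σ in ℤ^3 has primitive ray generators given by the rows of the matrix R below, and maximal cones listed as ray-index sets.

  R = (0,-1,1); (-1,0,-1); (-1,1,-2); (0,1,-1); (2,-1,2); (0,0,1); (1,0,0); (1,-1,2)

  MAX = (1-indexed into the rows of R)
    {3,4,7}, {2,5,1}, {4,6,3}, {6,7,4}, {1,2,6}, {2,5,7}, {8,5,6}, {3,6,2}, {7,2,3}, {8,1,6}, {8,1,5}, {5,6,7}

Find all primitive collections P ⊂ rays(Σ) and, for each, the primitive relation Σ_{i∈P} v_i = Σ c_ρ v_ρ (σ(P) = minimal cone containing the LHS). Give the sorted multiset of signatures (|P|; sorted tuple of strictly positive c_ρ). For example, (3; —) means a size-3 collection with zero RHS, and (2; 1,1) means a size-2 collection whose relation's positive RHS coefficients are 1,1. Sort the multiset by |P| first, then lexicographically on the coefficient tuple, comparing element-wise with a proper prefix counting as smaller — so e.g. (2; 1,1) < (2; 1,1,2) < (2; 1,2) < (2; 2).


Primitive collections (14):

  P = {1,4}:  v_{1} + v_{4} = 0  ⇒ sig = (2; —)
  P = {3,8}:  v_{3} + v_{8} = 0  ⇒ sig = (2; —)
  P = {1,3}:  v_{1} + v_{3} = v_{2}  ⇒ sig = (2; 1)
  P = {2,4}:  v_{2} + v_{4} = v_{3}  ⇒ sig = (2; 1)
  P = {2,8}:  v_{2} + v_{8} = v_{1}  ⇒ sig = (2; 1)
  P = {3,5}:  v_{3} + v_{5} = v_{7}  ⇒ sig = (2; 1)
  P = {7,8}:  v_{7} + v_{8} = v_{5}  ⇒ sig = (2; 1)
  P = {1,7}:  v_{1} + v_{7} = v_{2} + v_{5}  ⇒ sig = (2; 1,1)
  P = {4,8}:  v_{4} + v_{8} = v_{6} + v_{7}  ⇒ sig = (2; 1,1)
  P = {4,5}:  v_{4} + v_{5} = v_{6} + 2·v_{7}  ⇒ sig = (2; 1,2)
  P = {2,6,7}:  v_{2} + v_{6} + v_{7} = 0  ⇒ sig = (3; —)
  P = {2,5,6}:  v_{2} + v_{5} + v_{6} = v_{8}  ⇒ sig = (3; 1)
  P = {3,6,7}:  v_{3} + v_{6} + v_{7} = v_{4}  ⇒ sig = (3; 1)
  P = {1,5,6}:  v_{1} + v_{5} + v_{6} = 2·v_{8}  ⇒ sig = (3; 2)

Sorted signature multiset PRS(X):
[(2; —), (2; —), (2; 1), (2; 1), (2; 1), (2; 1), (2; 1), (2; 1,1), (2; 1,1), (2; 1,2), (3; —), (3; 1), (3; 1), (3; 2)]


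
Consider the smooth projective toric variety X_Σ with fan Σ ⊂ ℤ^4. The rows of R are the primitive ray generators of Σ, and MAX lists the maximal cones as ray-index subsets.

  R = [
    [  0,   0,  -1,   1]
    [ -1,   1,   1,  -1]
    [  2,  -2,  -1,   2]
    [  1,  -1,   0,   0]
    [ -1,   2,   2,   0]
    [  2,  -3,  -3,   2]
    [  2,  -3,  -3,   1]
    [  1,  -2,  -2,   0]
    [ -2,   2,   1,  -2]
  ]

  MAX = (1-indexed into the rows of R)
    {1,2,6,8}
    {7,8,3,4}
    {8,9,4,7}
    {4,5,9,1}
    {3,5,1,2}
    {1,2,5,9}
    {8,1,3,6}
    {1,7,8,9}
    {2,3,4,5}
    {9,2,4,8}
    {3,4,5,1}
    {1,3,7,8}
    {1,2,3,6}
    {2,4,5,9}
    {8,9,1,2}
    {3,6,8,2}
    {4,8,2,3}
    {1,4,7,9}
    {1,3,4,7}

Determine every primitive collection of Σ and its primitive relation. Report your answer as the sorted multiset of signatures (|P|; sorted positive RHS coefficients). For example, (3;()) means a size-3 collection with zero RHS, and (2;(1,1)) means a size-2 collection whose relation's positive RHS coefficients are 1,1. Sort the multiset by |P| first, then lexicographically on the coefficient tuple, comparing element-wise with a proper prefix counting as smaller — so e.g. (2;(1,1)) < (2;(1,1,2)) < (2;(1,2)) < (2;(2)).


11 collections generate NE(X_Σ); each relation:

  P={3,9}:  v_{3} + v_{9} = 0  ⇒ sig = (2;())
  P={5,8}:  v_{5} + v_{8} = 0  ⇒ sig = (2;())
  P={2,7}:  v_{2} + v_{7} = v_{8}  ⇒ sig = (2;(1))
  P={4,6}:  v_{4} + v_{6} = v_{3} + v_{8}  ⇒ sig = (2;(1,1))
  P={5,7}:  v_{5} + v_{7} = v_{1} + v_{4}  ⇒ sig = (2;(1,1))
  P={5,6}:  v_{5} + v_{6} = v_{1} + v_{2} + v_{3}  ⇒ sig = (2;(1,1,1))
  P={6,9}:  v_{6} + v_{9} = v_{1} + v_{2} + v_{8}  ⇒ sig = (2;(1,1,1))
  P={6,7}:  v_{6} + v_{7} = v_{1} + v_{3} + 2·v_{8}  ⇒ sig = (2;(1,1,2))
  P={1,2,4}:  v_{1} + v_{2} + v_{4} = 0  ⇒ sig = (3;())
  P={1,4,8}:  v_{1} + v_{4} + v_{8} = v_{7}  ⇒ sig = (3;(1))
  P={1,2,3,8}:  v_{1} + v_{2} + v_{3} + v_{8} = v_{6}  ⇒ sig = (4;(1))

Sorted signature multiset PRS(X):
[(2;()), (2;()), (2;(1)), (2;(1,1)), (2;(1,1)), (2;(1,1,1)), (2;(1,1,1)), (2;(1,1,2)), (3;()), (3;(1)), (4;(1))]
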